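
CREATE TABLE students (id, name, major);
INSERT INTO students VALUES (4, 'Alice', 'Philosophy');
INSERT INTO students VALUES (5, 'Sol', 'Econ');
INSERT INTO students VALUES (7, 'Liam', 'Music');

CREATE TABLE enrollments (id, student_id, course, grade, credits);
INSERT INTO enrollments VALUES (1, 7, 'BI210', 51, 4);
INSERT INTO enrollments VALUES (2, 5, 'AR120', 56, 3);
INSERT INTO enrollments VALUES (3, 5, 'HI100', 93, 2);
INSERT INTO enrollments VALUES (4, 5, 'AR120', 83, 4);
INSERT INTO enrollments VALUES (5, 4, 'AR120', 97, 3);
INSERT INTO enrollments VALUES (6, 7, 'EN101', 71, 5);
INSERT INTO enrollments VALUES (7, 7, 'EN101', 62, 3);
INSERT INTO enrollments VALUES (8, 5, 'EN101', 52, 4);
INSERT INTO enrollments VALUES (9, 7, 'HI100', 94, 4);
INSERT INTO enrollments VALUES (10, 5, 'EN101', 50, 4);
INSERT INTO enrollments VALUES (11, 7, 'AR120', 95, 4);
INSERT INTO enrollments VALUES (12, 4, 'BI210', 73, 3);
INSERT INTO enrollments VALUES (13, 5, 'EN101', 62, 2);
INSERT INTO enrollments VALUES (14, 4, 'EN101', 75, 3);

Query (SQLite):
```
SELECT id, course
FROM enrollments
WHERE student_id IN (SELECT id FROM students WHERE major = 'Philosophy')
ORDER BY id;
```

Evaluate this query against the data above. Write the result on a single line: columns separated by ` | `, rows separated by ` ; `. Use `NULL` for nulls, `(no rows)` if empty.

Inner query: students.id where major = 'Philosophy'.
Outer: keep enrollments rows whose student_id is in that set.
Inner query → {4}

5 | AR120 ; 12 | BI210 ; 14 | EN101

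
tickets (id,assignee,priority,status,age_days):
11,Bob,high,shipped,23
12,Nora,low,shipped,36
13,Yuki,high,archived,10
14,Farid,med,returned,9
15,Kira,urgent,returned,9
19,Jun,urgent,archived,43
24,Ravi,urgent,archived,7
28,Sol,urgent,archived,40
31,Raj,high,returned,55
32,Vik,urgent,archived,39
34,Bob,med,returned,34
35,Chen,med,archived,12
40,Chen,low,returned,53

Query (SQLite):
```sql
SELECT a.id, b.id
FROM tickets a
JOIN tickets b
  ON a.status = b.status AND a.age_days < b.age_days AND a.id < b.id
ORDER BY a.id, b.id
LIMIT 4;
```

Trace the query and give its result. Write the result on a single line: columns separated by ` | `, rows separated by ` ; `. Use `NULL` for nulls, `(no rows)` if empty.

Pairs (a,b) with same status, a.age_days < b.age_days, a.id < b.id.
status groups: archived:{13,19,24,28,32,35} returned:{14,15,31,34,40} shipped:{11,12}
Ordered by (a.id, b.id); first 4.

11 | 12 ; 13 | 19 ; 13 | 28 ; 13 | 32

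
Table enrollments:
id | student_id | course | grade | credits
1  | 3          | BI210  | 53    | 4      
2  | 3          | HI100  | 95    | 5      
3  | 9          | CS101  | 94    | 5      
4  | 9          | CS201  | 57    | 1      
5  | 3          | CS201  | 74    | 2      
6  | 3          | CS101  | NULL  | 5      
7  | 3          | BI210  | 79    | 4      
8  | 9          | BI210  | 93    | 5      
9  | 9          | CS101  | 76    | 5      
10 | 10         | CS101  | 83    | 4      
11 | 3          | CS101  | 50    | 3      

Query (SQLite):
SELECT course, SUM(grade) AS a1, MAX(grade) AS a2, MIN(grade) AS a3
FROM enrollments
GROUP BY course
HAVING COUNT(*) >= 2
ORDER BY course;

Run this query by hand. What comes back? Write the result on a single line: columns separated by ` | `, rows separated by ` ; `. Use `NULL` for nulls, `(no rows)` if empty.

BI210 | 225 | 93 | 53 ; CS101 | 303 | 94 | 50 ; CS201 | 131 | 74 | 57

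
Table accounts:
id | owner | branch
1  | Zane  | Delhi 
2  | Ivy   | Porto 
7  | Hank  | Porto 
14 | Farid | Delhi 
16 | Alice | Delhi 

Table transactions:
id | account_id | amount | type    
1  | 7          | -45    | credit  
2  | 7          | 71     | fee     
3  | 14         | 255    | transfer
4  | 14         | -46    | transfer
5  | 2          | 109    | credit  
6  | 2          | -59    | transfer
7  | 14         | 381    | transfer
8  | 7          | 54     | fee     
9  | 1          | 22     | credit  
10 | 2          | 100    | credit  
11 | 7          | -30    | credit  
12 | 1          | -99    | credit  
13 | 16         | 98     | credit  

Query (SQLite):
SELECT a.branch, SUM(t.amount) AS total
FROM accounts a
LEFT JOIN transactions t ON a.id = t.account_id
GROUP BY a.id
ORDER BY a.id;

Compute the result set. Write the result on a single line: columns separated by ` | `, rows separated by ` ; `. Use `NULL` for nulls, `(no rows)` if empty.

Delhi | -77 ; Porto | 150 ; Porto | 50 ; Delhi | 590 ; Delhi | 98

LEFT JOIN keeps every accounts row; unmatched ones get NULL for transactions columns.
Group by accounts.id and compute SUM(t.amount). SUM over an all-NULL group is NULL.
  1: ids {9, 12} → SUM(t.amount)=-77
  2: ids {5, 6, 10} → SUM(t.amount)=150
  7: ids {1, 2, 8, 11} → SUM(t.amount)=50
  14: ids {3, 4, 7} → SUM(t.amount)=590
  16: ids {13} → SUM(t.amount)=98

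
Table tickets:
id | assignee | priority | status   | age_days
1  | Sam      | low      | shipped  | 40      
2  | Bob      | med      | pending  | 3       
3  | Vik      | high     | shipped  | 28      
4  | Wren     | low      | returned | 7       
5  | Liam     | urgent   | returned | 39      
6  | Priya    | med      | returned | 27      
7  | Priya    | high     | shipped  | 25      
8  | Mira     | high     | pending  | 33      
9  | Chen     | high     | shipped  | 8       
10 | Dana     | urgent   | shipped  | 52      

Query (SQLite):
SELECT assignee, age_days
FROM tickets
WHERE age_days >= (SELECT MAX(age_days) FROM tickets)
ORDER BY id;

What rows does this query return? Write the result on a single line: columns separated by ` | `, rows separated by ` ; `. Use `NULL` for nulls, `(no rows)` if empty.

Scalar subquery: MAX(age_days) over all tickets rows = 52.
Keep rows where age_days >= that value.

Dana | 52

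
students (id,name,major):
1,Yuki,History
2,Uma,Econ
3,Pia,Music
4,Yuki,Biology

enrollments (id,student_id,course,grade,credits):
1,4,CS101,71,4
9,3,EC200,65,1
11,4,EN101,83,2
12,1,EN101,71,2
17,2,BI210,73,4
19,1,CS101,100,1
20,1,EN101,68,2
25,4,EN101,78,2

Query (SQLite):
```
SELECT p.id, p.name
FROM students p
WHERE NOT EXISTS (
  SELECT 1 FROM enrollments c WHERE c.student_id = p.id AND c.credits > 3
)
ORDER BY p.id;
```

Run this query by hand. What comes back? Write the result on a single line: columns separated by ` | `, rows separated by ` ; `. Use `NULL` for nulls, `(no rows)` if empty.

For each students row, check whether any enrollments with matching student_id has credits > 3.
Keep rows where that is false.

1 | Yuki ; 3 | Pia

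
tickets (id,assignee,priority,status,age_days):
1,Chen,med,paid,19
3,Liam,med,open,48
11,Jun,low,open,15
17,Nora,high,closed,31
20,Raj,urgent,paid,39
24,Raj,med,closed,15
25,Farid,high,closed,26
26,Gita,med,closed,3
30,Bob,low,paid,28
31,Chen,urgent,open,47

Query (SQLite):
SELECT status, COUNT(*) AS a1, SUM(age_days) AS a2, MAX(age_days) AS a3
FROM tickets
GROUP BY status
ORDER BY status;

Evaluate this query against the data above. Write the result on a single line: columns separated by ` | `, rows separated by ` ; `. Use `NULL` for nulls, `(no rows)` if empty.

closed | 4 | 75 | 31 ; open | 3 | 110 | 48 ; paid | 3 | 86 | 39

Group tickets by status.
Per group compute: COUNT(*), SUM(age_days), MAX(age_days).
  closed: ids {17, 24, 25, 26} → COUNT(*)=4, SUM(age_days)=75, MAX(age_days)=31
  open: ids {3, 11, 31} → COUNT(*)=3, SUM(age_days)=110, MAX(age_days)=48
  paid: ids {1, 20, 30} → COUNT(*)=3, SUM(age_days)=86, MAX(age_days)=39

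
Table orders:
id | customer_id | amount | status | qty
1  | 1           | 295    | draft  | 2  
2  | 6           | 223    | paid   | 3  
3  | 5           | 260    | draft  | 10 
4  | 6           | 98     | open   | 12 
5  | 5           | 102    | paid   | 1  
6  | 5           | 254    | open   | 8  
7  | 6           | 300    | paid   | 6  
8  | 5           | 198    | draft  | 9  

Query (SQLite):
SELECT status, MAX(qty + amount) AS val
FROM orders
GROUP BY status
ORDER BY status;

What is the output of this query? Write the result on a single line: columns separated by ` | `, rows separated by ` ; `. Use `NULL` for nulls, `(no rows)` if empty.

draft | 297 ; open | 262 ; paid | 306

For each row compute qty + amount.
Group by status; take MAX of the expression per group.
  draft: ids {1, 3, 8} → MAX(qty + amount)=297
  open: ids {4, 6} → MAX(qty + amount)=262
  paid: ids {2, 5, 7} → MAX(qty + amount)=306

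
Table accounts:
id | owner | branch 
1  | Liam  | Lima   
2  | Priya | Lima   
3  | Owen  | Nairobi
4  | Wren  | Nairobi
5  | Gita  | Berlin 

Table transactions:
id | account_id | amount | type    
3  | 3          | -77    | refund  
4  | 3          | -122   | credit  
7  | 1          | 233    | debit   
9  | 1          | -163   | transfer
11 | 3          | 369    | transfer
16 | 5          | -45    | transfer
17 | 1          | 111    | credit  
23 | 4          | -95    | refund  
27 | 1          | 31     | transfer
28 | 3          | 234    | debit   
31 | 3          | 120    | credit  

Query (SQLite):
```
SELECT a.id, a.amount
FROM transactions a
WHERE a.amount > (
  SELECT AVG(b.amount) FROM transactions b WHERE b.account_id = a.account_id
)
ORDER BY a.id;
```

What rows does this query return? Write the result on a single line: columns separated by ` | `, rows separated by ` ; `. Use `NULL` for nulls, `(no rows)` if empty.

For each transactions row a, compute AVG(amount) over rows sharing a.account_id.
Keep row a if a.amount > that per-group AVG.
  account_id=1: AVG(amount) = 53.0
  account_id=3: AVG(amount) = 104.8
  account_id=4: AVG(amount) = -95.0
  account_id=5: AVG(amount) = -45.0

7 | 233 ; 11 | 369 ; 17 | 111 ; 28 | 234 ; 31 | 120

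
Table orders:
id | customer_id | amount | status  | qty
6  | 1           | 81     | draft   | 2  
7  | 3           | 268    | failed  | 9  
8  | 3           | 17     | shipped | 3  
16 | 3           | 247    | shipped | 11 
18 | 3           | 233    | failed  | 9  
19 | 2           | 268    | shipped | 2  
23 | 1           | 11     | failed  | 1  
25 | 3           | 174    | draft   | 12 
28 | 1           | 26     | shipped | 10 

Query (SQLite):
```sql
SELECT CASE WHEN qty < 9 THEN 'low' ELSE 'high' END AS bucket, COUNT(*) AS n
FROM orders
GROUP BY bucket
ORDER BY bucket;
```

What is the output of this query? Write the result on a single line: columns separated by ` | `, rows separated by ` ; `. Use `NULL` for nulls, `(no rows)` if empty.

Bucket rows by qty < 9 → 'low' else 'high'; count each bucket.

high | 5 ; low | 4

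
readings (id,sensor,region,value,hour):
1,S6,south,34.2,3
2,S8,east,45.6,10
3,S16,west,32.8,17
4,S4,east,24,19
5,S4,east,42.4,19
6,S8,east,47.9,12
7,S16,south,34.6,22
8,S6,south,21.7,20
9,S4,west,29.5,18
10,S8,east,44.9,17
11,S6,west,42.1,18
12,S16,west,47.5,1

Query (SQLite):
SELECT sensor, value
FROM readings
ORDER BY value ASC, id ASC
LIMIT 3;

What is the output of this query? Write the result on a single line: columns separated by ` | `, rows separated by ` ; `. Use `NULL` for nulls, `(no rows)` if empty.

Sort by value asc, tiebreak id asc: (21.7, id=8), (24, id=4), (29.5, id=9), (32.8, id=3), (34.2, id=1), (34.6, id=7) …. Take first 3.

S6 | 21.7 ; S4 | 24 ; S4 | 29.5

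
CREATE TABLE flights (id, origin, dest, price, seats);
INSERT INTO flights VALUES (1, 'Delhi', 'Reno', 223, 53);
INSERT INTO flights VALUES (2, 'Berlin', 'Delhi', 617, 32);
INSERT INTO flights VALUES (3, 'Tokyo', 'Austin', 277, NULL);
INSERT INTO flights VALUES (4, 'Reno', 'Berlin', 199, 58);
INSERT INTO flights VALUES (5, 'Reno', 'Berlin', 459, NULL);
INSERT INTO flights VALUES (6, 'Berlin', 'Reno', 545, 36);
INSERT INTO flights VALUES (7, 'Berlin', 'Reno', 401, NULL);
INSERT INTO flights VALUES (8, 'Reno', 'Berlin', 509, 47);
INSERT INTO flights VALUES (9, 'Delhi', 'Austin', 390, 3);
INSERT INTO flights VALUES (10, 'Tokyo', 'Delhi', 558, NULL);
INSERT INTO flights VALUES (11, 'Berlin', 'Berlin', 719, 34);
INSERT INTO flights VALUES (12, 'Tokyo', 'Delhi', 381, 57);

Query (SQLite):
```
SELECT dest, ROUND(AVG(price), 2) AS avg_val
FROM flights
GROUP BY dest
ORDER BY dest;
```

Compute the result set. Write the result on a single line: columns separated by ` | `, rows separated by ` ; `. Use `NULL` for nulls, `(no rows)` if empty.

Austin | 333.5 ; Berlin | 471.5 ; Delhi | 518.67 ; Reno | 389.67

Partition flights by dest; compute ROUND(AVG(price), 2) within each group.
  Austin: ids {3, 9} → ROUND(AVG(price), 2)=333.5
  Berlin: ids {4, 5, 8, 11} → ROUND(AVG(price), 2)=471.5
  Delhi: ids {2, 10, 12} → ROUND(AVG(price), 2)=518.67
  Reno: ids {1, 6, 7} → ROUND(AVG(price), 2)=389.67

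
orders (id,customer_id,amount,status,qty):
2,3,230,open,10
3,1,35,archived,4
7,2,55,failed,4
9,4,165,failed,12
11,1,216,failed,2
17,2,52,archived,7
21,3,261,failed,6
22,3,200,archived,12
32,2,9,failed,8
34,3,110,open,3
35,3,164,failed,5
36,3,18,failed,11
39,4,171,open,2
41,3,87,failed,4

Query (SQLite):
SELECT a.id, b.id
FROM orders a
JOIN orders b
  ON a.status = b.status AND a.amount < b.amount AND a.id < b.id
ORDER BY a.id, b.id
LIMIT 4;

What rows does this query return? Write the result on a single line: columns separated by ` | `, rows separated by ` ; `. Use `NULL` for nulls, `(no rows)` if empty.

Pairs (a,b) with same status, a.amount < b.amount, a.id < b.id.
status groups: archived:{3,17,22} failed:{7,9,11,21,32,35,36,41} open:{2,34,39}
Ordered by (a.id, b.id); first 4.

3 | 17 ; 3 | 22 ; 7 | 9 ; 7 | 11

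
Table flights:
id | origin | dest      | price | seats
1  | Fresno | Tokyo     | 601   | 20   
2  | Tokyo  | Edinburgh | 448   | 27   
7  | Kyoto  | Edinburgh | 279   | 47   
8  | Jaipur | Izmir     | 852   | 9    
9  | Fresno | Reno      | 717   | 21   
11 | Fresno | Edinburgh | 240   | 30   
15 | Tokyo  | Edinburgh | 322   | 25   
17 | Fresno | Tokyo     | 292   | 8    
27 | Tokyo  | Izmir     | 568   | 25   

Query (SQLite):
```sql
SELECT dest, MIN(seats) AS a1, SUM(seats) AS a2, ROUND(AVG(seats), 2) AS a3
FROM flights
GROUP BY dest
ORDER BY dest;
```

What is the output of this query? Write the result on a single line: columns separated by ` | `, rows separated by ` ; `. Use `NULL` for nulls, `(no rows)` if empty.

Group flights by dest.
Per group compute: MIN(seats), SUM(seats), ROUND(AVG(seats), 2).
  Edinburgh: ids {2, 7, 11, 15} → MIN(seats)=25, SUM(seats)=129, ROUND(AVG(seats), 2)=32.25
  Izmir: ids {8, 27} → MIN(seats)=9, SUM(seats)=34, ROUND(AVG(seats), 2)=17
  Reno: ids {9} → MIN(seats)=21, SUM(seats)=21, ROUND(AVG(seats), 2)=21
  Tokyo: ids {1, 17} → MIN(seats)=8, SUM(seats)=28, ROUND(AVG(seats), 2)=14

Edinburgh | 25 | 129 | 32.25 ; Izmir | 9 | 34 | 17 ; Reno | 21 | 21 | 21 ; Tokyo | 8 | 28 | 14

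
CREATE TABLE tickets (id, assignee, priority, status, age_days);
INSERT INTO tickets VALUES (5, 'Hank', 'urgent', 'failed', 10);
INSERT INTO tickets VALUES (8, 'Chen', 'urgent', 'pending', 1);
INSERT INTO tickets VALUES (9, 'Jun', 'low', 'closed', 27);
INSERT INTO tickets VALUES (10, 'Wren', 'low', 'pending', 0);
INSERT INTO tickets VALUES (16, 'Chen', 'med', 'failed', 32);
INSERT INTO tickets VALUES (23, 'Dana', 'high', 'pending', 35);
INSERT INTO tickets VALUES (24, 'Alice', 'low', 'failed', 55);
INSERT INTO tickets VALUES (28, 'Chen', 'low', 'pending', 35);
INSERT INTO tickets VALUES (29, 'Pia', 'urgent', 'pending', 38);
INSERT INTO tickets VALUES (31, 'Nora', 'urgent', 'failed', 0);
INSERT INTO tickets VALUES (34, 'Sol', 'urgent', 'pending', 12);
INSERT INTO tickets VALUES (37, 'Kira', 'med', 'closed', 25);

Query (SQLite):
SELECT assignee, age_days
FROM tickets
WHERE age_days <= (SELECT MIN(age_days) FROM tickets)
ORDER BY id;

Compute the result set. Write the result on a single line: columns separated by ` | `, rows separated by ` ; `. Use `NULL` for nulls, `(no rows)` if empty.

Wren | 0 ; Nora | 0

Scalar subquery: MIN(age_days) over all tickets rows = 0.
Keep rows where age_days <= that value.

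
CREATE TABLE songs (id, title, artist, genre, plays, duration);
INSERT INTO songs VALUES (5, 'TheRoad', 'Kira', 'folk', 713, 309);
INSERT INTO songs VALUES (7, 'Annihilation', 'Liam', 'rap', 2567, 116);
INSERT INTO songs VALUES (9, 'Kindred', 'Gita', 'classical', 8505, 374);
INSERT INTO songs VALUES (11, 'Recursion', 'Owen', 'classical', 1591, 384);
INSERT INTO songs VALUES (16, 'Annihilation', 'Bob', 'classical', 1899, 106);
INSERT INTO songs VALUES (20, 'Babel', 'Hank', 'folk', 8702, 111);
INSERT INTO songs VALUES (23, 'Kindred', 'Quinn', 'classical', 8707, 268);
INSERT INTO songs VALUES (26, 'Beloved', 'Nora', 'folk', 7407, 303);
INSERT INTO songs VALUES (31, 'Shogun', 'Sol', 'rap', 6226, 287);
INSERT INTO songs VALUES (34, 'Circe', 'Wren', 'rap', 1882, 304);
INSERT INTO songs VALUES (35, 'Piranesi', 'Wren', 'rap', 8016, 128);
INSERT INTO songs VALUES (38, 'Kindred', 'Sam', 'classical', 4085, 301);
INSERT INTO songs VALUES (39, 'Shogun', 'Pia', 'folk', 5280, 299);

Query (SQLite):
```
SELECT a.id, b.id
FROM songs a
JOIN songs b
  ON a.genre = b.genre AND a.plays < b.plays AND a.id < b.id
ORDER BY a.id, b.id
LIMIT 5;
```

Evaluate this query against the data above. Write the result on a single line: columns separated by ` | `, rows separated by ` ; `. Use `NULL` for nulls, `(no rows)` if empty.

Pairs (a,b) with same genre, a.plays < b.plays, a.id < b.id.
genre groups: classical:{9,11,16,23,38} folk:{5,20,26,39} rap:{7,31,34,35}
Ordered by (a.id, b.id); first 5.

5 | 20 ; 5 | 26 ; 5 | 39 ; 7 | 31 ; 7 | 35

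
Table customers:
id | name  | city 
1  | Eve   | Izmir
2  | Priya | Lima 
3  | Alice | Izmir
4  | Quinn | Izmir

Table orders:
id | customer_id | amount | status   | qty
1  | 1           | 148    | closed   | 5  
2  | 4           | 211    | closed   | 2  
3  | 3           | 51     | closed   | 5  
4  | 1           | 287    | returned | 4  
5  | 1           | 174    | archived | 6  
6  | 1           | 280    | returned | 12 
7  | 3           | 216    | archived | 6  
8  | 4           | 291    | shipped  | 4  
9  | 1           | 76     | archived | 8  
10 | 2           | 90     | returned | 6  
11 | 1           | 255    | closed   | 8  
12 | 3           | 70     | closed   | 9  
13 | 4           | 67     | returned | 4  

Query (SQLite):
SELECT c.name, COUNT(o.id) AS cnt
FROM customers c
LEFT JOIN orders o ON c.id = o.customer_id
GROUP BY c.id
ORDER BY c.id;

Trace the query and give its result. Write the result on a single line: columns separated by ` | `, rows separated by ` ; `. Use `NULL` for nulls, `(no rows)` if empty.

LEFT JOIN keeps every customers row; unmatched ones get NULL for orders columns.
Group by customers.id and compute COUNT(o.id). COUNT(col) of an all-NULL group is 0.
  1: ids {1, 4, 5, 6, 9, 11} → COUNT(o.id)=6
  2: ids {10} → COUNT(o.id)=1
  3: ids {3, 7, 12} → COUNT(o.id)=3
  4: ids {2, 8, 13} → COUNT(o.id)=3

Eve | 6 ; Priya | 1 ; Alice | 3 ; Quinn | 3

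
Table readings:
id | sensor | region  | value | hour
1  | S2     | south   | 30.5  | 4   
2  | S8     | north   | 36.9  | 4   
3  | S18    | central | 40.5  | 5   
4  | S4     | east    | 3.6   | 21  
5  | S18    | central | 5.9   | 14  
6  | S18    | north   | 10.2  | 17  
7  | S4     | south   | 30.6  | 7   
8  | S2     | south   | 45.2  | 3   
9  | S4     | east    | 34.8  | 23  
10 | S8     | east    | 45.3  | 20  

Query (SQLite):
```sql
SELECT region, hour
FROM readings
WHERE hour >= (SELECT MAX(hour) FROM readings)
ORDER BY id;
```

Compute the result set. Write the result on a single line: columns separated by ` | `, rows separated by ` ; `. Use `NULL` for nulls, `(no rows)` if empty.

Scalar subquery: MAX(hour) over all readings rows = 23.
Keep rows where hour >= that value.

east | 23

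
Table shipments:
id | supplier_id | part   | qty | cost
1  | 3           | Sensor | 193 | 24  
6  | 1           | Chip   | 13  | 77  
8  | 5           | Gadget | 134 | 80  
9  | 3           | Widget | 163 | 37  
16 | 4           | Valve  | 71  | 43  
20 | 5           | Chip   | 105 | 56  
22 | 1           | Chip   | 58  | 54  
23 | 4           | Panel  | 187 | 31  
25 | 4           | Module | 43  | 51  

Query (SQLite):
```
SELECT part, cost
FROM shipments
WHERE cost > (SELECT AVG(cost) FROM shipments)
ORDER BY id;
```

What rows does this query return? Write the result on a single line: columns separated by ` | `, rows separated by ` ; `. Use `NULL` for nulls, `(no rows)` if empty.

Scalar subquery: AVG(cost) over all shipments rows = 50.333333 (≈; comparison uses full precision).
Keep rows where cost > that value.

Chip | 77 ; Gadget | 80 ; Chip | 56 ; Chip | 54 ; Module | 51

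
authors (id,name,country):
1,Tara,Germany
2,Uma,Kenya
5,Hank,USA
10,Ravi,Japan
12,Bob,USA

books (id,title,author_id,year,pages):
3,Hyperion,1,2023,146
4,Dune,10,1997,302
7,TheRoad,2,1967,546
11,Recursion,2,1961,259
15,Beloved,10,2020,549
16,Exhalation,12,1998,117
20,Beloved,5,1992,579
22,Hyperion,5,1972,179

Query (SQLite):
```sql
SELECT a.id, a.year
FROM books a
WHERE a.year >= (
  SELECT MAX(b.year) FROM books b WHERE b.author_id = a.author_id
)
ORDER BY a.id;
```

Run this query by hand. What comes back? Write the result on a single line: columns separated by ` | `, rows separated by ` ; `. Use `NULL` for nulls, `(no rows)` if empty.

3 | 2023 ; 7 | 1967 ; 15 | 2020 ; 16 | 1998 ; 20 | 1992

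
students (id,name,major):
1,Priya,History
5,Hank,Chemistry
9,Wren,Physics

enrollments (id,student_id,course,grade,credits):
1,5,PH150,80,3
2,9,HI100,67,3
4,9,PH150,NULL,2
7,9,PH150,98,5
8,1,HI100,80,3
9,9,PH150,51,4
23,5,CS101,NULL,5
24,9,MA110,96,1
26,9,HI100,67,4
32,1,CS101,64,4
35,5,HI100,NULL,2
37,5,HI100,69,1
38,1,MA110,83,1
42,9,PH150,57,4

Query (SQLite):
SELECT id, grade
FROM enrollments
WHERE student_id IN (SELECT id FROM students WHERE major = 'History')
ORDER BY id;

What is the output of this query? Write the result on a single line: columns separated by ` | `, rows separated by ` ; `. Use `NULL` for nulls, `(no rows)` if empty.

8 | 80 ; 32 | 64 ; 38 | 83

Inner query: students.id where major = 'History'.
Outer: keep enrollments rows whose student_id is in that set.
Inner query → {1}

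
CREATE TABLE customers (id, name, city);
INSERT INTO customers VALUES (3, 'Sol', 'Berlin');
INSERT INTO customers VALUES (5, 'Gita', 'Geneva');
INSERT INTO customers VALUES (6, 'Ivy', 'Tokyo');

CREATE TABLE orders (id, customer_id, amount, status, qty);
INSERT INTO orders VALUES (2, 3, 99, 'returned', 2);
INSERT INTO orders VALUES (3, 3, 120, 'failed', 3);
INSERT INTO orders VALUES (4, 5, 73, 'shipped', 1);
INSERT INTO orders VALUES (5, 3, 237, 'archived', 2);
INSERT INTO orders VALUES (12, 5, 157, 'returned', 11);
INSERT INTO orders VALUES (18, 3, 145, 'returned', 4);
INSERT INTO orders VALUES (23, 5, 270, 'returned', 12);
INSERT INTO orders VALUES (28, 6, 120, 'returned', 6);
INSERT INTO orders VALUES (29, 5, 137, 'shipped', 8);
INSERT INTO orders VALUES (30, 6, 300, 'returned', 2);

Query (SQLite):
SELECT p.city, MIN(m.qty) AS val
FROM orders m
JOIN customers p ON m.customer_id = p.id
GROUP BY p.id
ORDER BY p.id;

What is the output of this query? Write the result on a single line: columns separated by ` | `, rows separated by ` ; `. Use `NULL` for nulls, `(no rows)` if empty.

Join each orders row to its customers via customer_id.
Group joined rows by customers.id; compute MIN(m.qty) per group.
  3: ids {2, 3, 5, 18} → MIN(m.qty)=2
  5: ids {4, 12, 23, 29} → MIN(m.qty)=1
  6: ids {28, 30} → MIN(m.qty)=2

Berlin | 2 ; Geneva | 1 ; Tokyo | 2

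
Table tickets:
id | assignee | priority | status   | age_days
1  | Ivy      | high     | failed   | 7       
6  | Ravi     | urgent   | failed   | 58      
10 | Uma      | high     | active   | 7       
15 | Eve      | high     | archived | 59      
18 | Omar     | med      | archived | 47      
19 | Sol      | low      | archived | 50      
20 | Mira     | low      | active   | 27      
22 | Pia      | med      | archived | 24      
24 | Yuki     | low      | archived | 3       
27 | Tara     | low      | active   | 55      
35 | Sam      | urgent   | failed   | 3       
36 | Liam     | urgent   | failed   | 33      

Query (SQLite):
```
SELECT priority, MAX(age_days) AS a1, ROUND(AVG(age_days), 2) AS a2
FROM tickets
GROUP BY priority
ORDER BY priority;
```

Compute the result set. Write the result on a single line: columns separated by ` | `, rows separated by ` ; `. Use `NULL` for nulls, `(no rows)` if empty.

Group tickets by priority.
Per group compute: MAX(age_days), ROUND(AVG(age_days), 2).
  high: ids {1, 10, 15} → MAX(age_days)=59, ROUND(AVG(age_days), 2)=24.33
  low: ids {19, 20, 24, 27} → MAX(age_days)=55, ROUND(AVG(age_days), 2)=33.75
  med: ids {18, 22} → MAX(age_days)=47, ROUND(AVG(age_days), 2)=35.5
  urgent: ids {6, 35, 36} → MAX(age_days)=58, ROUND(AVG(age_days), 2)=31.33

high | 59 | 24.33 ; low | 55 | 33.75 ; med | 47 | 35.5 ; urgent | 58 | 31.33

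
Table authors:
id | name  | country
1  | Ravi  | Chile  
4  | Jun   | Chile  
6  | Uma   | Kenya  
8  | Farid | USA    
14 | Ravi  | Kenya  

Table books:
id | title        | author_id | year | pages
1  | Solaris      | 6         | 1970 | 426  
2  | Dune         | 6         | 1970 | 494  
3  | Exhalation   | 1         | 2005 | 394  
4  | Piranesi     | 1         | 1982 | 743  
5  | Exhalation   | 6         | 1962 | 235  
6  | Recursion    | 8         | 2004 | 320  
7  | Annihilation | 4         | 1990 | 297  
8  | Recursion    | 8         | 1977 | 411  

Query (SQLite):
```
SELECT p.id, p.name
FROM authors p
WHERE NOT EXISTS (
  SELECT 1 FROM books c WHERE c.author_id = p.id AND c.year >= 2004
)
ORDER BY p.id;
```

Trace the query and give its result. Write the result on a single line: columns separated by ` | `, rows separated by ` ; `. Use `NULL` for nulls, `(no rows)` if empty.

4 | Jun ; 6 | Uma ; 14 | Ravi

For each authors row, check whether any books with matching author_id has year >= 2004.
Keep rows where that is false.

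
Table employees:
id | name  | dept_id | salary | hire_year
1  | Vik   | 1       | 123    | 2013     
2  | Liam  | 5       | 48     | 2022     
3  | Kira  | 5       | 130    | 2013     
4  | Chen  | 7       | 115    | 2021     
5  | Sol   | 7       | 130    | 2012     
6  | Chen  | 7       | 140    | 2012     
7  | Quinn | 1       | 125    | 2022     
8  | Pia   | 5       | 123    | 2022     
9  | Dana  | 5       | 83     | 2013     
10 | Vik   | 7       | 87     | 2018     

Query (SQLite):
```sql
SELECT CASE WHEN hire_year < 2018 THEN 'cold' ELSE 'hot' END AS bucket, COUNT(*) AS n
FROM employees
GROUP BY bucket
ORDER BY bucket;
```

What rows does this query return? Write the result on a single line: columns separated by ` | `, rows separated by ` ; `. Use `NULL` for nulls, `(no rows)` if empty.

cold | 5 ; hot | 5

Bucket rows by hire_year < 2018 → 'cold' else 'hot'; count each bucket.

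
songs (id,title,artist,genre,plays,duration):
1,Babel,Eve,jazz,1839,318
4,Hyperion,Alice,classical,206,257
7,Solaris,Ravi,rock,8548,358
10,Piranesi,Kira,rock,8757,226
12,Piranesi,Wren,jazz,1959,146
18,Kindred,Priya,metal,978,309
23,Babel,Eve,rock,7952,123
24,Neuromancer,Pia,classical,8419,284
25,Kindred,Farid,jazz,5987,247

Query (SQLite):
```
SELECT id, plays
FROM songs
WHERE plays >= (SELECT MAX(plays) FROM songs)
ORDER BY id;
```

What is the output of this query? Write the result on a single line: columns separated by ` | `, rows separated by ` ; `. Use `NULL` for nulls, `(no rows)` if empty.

10 | 8757

Scalar subquery: MAX(plays) over all songs rows = 8757.
Keep rows where plays >= that value.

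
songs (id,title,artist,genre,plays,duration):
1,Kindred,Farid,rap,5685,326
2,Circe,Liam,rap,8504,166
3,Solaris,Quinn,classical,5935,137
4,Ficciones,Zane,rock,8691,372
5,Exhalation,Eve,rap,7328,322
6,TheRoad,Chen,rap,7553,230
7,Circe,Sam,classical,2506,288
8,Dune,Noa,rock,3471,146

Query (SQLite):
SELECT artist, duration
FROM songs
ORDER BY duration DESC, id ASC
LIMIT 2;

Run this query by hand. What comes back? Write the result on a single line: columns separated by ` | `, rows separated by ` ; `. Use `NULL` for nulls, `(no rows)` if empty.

Sort by duration desc, tiebreak id asc: (372, id=4), (326, id=1), (322, id=5), (288, id=7), (230, id=6) …. Take first 2.

Zane | 372 ; Farid | 326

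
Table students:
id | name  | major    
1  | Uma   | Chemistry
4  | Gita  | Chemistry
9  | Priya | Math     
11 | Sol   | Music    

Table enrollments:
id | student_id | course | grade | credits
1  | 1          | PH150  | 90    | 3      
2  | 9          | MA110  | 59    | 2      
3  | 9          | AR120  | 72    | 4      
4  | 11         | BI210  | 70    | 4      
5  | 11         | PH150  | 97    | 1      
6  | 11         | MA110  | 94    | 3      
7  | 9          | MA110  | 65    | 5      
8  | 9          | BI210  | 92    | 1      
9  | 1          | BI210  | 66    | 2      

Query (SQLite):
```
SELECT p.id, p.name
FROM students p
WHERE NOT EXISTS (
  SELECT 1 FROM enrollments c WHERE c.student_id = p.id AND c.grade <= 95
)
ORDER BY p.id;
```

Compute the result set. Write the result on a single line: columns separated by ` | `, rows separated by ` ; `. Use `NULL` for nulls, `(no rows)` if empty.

For each students row, check whether any enrollments with matching student_id has grade <= 95.
Keep rows where that is false.

4 | Gita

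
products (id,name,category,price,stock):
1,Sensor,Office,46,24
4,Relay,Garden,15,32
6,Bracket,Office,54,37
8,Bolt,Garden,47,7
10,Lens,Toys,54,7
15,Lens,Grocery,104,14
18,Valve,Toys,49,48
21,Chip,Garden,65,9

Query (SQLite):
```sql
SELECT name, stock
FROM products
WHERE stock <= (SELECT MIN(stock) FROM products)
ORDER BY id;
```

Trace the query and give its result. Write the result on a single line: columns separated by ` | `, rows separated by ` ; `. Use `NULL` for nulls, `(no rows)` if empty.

Scalar subquery: MIN(stock) over all products rows = 7.
Keep rows where stock <= that value.

Bolt | 7 ; Lens | 7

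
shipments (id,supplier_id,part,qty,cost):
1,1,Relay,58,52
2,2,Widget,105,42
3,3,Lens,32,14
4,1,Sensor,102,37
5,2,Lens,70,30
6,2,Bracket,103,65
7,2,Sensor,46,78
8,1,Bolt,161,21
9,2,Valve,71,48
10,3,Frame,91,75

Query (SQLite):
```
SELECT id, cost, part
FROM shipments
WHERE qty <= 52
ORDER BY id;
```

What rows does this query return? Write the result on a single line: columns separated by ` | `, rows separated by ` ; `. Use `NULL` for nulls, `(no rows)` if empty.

3 | 14 | Lens ; 7 | 78 | Sensor

qty <= 52: ids {3, 7}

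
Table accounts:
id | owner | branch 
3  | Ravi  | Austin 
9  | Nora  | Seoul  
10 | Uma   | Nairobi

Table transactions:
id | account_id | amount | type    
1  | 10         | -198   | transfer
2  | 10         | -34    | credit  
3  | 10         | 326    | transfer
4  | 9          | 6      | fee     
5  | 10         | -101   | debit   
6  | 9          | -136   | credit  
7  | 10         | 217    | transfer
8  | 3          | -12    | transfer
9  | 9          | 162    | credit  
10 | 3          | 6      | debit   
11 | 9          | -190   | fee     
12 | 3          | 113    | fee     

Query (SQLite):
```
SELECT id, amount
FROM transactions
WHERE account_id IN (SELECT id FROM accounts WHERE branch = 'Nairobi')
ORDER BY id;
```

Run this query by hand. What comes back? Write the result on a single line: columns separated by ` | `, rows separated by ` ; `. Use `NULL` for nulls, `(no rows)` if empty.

Inner query: accounts.id where branch = 'Nairobi'.
Outer: keep transactions rows whose account_id is in that set.
Inner query → {10}

1 | -198 ; 2 | -34 ; 3 | 326 ; 5 | -101 ; 7 | 217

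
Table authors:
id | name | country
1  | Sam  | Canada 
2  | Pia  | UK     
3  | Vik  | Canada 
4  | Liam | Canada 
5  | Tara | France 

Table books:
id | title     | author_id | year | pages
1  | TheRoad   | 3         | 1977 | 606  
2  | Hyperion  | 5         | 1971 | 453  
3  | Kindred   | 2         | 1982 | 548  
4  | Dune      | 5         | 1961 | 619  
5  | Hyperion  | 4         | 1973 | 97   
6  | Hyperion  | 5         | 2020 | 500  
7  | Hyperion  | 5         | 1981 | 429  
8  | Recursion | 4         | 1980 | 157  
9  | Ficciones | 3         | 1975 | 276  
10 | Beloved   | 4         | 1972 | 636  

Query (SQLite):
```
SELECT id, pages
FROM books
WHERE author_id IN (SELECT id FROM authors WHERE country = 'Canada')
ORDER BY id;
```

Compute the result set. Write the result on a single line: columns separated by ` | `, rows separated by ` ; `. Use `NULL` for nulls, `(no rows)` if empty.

Inner query: authors.id where country = 'Canada'.
Outer: keep books rows whose author_id is in that set.
Inner query → {1, 3, 4}

1 | 606 ; 5 | 97 ; 8 | 157 ; 9 | 276 ; 10 | 636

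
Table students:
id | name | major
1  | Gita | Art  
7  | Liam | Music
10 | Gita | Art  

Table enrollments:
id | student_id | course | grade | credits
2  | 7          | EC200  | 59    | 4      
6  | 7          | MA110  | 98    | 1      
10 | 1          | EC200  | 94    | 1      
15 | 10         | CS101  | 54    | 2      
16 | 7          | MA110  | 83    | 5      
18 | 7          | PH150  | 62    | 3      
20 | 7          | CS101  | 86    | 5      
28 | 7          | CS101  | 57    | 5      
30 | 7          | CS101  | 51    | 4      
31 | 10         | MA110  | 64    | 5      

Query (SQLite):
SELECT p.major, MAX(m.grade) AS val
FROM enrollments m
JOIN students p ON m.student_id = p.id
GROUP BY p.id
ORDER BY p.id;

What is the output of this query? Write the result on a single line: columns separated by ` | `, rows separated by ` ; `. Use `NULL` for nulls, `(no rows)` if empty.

Join each enrollments row to its students via student_id.
Group joined rows by students.id; compute MAX(m.grade) per group.
  1: ids {10} → MAX(m.grade)=94
  7: ids {2, 6, 16, 18, 20, 28, 30} → MAX(m.grade)=98
  10: ids {15, 31} → MAX(m.grade)=64

Art | 94 ; Music | 98 ; Art | 64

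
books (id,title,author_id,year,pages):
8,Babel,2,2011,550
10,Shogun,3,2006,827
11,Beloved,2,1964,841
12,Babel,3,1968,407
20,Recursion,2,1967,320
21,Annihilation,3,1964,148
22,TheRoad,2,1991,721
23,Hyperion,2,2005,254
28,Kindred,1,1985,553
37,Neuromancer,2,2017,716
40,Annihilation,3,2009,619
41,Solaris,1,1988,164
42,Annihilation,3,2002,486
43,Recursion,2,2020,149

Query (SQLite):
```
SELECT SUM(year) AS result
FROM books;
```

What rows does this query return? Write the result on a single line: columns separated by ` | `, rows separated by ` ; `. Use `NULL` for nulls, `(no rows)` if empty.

27897

All year values: [2011, 2006, 1964, 1968, 1967, 1964, 1991, 2005, 1985, 2017, 2009, 1988, 2002, 2020].
SUM of non-NULL values = 27897.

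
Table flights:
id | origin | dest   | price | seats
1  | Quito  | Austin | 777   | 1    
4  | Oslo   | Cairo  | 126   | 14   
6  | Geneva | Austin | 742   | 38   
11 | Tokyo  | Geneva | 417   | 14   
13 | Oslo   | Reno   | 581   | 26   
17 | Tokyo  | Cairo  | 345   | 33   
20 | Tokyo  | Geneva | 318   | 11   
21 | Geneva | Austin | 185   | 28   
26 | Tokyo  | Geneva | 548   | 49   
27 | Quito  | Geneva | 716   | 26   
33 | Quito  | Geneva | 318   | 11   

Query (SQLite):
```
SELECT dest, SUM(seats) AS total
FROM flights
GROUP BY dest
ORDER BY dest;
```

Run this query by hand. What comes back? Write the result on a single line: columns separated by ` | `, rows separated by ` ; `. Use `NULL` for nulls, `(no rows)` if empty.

Austin | 67 ; Cairo | 47 ; Geneva | 111 ; Reno | 26

Partition flights by dest; compute SUM(seats) within each group.
  Austin: ids {1, 6, 21} → SUM(seats)=67
  Cairo: ids {4, 17} → SUM(seats)=47
  Geneva: ids {11, 20, 26, 27, 33} → SUM(seats)=111
  Reno: ids {13} → SUM(seats)=26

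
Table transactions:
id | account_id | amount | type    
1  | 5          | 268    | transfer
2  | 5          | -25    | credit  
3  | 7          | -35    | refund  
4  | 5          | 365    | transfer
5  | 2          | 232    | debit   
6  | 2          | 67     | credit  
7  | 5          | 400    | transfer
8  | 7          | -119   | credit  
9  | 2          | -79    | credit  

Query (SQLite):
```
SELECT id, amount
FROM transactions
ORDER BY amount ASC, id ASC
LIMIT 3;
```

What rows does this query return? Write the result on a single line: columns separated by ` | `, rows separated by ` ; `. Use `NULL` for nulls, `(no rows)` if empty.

8 | -119 ; 9 | -79 ; 3 | -35

Sort by amount asc, tiebreak id asc: (-119, id=8), (-79, id=9), (-35, id=3), (-25, id=2), (67, id=6), (232, id=5) …. Take first 3.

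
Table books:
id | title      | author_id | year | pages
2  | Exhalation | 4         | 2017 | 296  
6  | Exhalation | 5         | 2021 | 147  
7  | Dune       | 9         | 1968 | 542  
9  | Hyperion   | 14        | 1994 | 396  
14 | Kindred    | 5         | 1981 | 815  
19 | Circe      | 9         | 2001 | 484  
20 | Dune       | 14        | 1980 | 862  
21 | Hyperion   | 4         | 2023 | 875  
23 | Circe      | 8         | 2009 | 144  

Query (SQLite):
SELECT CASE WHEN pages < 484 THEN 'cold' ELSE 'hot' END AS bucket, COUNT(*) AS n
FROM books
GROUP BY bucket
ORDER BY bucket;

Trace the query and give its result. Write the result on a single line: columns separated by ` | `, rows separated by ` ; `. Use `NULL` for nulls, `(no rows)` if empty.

Bucket rows by pages < 484 → 'cold' else 'hot'; count each bucket.

cold | 4 ; hot | 5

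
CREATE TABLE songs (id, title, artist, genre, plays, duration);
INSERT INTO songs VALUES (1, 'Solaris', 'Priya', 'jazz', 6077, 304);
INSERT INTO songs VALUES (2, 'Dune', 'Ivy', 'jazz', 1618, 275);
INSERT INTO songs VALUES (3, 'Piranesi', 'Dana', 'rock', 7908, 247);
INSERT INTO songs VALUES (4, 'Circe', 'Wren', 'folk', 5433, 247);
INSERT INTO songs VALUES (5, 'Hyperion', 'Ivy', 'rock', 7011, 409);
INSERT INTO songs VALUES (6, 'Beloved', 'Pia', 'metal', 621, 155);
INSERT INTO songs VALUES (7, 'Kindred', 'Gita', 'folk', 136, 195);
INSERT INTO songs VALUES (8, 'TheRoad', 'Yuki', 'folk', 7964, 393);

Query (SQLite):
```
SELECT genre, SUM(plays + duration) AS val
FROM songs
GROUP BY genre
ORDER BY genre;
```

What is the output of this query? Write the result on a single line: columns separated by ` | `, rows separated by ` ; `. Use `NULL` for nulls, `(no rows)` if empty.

folk | 14368 ; jazz | 8274 ; metal | 776 ; rock | 15575

For each row compute plays + duration.
Group by genre; take SUM of the expression per group.
  folk: ids {4, 7, 8} → SUM(plays + duration)=14368
  jazz: ids {1, 2} → SUM(plays + duration)=8274
  metal: ids {6} → SUM(plays + duration)=776
  rock: ids {3, 5} → SUM(plays + duration)=15575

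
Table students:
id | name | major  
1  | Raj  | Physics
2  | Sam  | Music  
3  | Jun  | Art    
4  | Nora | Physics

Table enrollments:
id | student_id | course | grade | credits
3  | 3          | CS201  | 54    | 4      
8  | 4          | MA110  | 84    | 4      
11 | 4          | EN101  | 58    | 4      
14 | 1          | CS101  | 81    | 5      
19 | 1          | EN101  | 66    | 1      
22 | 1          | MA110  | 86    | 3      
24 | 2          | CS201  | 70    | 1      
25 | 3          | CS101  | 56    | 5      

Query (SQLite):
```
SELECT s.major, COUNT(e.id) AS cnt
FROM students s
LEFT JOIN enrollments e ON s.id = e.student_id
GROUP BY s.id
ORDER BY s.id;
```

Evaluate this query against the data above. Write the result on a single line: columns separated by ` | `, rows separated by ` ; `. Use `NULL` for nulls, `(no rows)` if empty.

Physics | 3 ; Music | 1 ; Art | 2 ; Physics | 2

LEFT JOIN keeps every students row; unmatched ones get NULL for enrollments columns.
Group by students.id and compute COUNT(e.id). COUNT(col) of an all-NULL group is 0.
  1: ids {14, 19, 22} → COUNT(e.id)=3
  2: ids {24} → COUNT(e.id)=1
  3: ids {3, 25} → COUNT(e.id)=2
  4: ids {8, 11} → COUNT(e.id)=2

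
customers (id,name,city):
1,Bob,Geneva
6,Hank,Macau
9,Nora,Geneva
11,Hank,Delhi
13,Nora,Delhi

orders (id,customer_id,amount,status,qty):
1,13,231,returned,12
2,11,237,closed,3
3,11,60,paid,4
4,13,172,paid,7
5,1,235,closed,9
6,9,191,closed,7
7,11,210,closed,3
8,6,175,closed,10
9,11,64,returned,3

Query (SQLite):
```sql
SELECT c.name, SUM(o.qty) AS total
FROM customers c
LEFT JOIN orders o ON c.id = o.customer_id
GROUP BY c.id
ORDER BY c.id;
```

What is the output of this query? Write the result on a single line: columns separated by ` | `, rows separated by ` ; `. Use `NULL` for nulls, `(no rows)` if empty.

Bob | 9 ; Hank | 10 ; Nora | 7 ; Hank | 13 ; Nora | 19

LEFT JOIN keeps every customers row; unmatched ones get NULL for orders columns.
Group by customers.id and compute SUM(o.qty). SUM over an all-NULL group is NULL.
  1: ids {5} → SUM(o.qty)=9
  6: ids {8} → SUM(o.qty)=10
  9: ids {6} → SUM(o.qty)=7
  11: ids {2, 3, 7, 9} → SUM(o.qty)=13
  13: ids {1, 4} → SUM(o.qty)=19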